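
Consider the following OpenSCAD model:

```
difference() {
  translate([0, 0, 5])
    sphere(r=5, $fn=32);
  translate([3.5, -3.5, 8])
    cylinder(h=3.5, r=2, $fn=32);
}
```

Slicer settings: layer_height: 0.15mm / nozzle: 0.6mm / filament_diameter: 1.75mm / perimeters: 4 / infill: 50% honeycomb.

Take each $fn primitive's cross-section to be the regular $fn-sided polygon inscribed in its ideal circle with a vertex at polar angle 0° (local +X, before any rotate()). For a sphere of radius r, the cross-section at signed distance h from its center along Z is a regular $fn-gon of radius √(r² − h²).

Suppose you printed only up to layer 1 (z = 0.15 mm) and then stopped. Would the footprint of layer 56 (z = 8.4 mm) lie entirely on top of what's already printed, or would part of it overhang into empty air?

Compare the two slices. At z = 0.15: the sphere: section is a regular 32-gon, circumradius = √(r²−h²) = √(5²−4.85²) = 1.216 (area = (32/2)·1.216²·sin(360°/32) = 4.61 mm²); the cylinder at (3.5, -3.5) is absent (z outside [8, 11.5]); Taking the first minus the rest: none of the subtracted shapes is present at this height, so the r=5 sphere is unchanged — area = 4.61 mm². At z = 8.4: the r=5 sphere contributes a regular 32-gon of circumradius √(5²−3.4²) = 3.666 (area = (32/2)·3.666²·sin(360°/32) = 41.95 mm²); the cylinder at (3.5, -3.5): section is a regular 32-gon, circumradius r=2 (area = (32/2)·2.000²·sin(360°/32) = 12.49 mm²); Taking the first minus the rest: starting from the r=5 sphere (41.95 mm²), the r=2 cylinder at (3.5, -3.5) partially overlaps it — only the 1.21 mm² overlap (of its 12.49 mm²) is removed, clipping the outline — area = 40.74 mm². Checking containment: at z = 8.4 the cross-section extends beyond the z = 0.15 cross-section by about 36.13 mm².

part overhangs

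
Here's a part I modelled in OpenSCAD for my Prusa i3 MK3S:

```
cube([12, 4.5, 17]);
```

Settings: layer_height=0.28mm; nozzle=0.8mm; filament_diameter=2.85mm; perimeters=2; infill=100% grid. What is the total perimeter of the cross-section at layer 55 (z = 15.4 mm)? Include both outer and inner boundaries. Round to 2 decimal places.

33.00 mm

At z = 15.4 mm: the 12×4.5 cube contributes its full rectangle (perimeter 33.00 mm). Overall, the cross-section is a single solid region. Total boundary length (outer) = 33.00 mm.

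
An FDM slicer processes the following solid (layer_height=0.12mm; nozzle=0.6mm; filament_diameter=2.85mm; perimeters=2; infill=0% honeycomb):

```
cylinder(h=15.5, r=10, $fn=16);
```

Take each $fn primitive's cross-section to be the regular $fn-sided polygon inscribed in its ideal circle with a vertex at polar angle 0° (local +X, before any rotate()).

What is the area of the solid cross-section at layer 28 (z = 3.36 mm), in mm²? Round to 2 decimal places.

At z = 3.36 mm: the r=10 cylinder contributes a regular 16-gon of circumradius 10 (area = (16/2)·10.000²·sin(360°/16) = 306.15 mm²). Overall, the cross-section is a single solid region. Net area = 306.15 mm².

306.15 mm²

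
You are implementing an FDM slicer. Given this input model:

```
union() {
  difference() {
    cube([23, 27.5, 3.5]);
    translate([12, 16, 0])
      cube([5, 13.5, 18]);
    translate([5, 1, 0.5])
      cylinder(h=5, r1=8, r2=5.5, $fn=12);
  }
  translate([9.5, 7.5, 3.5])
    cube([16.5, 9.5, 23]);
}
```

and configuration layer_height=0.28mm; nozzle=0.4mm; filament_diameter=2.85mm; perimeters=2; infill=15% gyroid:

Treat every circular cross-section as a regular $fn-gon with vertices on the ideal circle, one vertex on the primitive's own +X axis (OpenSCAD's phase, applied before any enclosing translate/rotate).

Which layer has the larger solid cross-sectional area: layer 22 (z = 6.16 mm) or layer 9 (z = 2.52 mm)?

layer 9 (z = 2.52 mm)

Layer 22 (z = 6.16): the cube is absent (z outside [0, 3.5]); the 5×13.5 cube at (12, 16) contributes its full rectangle (area 67.50 mm²); the cone at (5, 1) is absent (z outside [0.5, 5.5]); Subtracting the remaining from the first: the first operand is absent here, so nothing remains; the cube at (9.5, 7.5) (footprint 16.5×9.5) is included at this height (area 156.75 mm²); Merging all regions: only the 16.5×9.5 cube at (9.5, 7.5) is present, so the union is just that shape — area = 156.75 mm². So its area = 156.75 mm². Layer 9 (z = 2.52): the cube (footprint 23×27.5) is included at this height (area 632.50 mm²); the cube at (12, 16) is present — its section is the full 5×13.5 rectangle (area 67.50 mm²); the cone at (5, 1): at t=0.404 of its height the radius interpolates to r₁+(r₂−r₁)t = 6.990, giving a regular 12-gon of that circumradius (area = (12/2)·6.990²·sin(360°/12) = 146.58 mm²); After the difference (first − rest): starting from the 23×27.5 cube (632.50 mm²), the 5×13.5 cube at (12, 16) partially overlaps it — only the 57.50 mm² overlap (of its 67.50 mm²) is removed, clipping the outline; the cone at (5, 1) partially overlaps it — only the 79.27 mm² overlap (of its 146.58 mm²) is removed, clipping the outline — area = 495.73 mm²; the cube at (9.5, 7.5) is not intersected at this z (z outside [3.5, 26.5]); Taking the union: only that combined region is present, so the union is just that shape — area = 495.73 mm². So its area = 495.73 mm². Layer 9 is larger (495.73 vs 156.75 mm²).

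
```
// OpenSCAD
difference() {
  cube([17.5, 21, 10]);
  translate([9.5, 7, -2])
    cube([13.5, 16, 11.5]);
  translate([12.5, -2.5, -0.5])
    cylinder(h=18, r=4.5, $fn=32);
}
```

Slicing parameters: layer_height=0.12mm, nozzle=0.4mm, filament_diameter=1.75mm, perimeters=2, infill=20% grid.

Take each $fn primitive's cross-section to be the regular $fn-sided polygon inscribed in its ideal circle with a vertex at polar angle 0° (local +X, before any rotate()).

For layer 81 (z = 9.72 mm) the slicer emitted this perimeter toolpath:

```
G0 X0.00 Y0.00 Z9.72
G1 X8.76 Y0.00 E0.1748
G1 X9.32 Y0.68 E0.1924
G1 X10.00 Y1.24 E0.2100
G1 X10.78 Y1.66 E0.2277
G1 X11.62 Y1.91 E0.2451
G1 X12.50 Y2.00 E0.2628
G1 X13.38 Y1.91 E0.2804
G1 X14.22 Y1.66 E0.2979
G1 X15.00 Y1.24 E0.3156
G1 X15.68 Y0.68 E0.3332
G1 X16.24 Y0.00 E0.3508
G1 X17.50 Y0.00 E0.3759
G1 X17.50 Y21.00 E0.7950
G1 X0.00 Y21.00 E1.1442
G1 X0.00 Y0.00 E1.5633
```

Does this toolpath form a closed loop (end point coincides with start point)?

yes

Start point (G0): (0.00, 0.00). End point (last G1): the path returns to the start — closed.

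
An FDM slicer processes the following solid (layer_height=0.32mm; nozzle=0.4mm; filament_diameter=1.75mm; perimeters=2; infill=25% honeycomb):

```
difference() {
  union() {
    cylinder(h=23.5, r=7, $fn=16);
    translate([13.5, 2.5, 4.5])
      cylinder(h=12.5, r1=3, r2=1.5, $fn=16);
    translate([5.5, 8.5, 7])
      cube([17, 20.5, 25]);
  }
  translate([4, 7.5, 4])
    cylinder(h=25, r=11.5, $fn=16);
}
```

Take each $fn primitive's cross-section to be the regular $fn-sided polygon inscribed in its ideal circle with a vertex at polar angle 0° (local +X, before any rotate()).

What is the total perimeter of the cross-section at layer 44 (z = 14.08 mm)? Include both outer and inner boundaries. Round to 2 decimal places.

114.56 mm

At z = 14.08 mm: the r=7 cylinder gives a regular 16-gon of circumradius 7 (constant along its height) (perimeter = 2·16·7.000·sin(180°/16) = 43.70 mm); the cone at (13.5, 2.5) (r1=3→r2=1.5) has section circumradius 1.850 here — a regular 16-gon (perimeter = 2·16·1.850·sin(180°/16) = 11.55 mm); the cube at (5.5, 8.5) is present — its section is the full 17×20.5 rectangle (perimeter 75.00 mm); Taking the union: the 3 present regions are separate (no shared area or edge), so areas and boundary lengths simply add and each stays a separate island — boundary = 130.25 mm; the r=11.5 cylinder at (4, 7.5) gives a regular 16-gon of circumradius 11.5 (constant along its height) (perimeter = 2·16·11.500·sin(180°/16) = 71.79 mm); After the difference (first − rest): starting from that combined region, the r=11.5 cylinder at (4, 7.5) partially overlaps it — only the 185.70 mm² overlap (of its 404.88 mm²) is removed, clipping the outline — boundary = 114.56 mm. Overall, the cross-section has 3 separate islands. Total boundary length (outer) = 114.56 mm.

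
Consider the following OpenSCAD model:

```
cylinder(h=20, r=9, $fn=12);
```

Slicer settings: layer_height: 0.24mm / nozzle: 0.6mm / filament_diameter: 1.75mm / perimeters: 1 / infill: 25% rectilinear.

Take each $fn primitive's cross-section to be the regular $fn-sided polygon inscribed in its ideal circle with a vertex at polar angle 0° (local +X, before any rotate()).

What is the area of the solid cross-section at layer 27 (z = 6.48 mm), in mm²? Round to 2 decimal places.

At z = 6.48 mm: the r=9 cylinder contributes a regular 12-gon of circumradius 9 (area = (12/2)·9.000²·sin(360°/12) = 243.00 mm²). Overall, the cross-section is a single solid region. Net area = 243.00 mm².

243.00 mm²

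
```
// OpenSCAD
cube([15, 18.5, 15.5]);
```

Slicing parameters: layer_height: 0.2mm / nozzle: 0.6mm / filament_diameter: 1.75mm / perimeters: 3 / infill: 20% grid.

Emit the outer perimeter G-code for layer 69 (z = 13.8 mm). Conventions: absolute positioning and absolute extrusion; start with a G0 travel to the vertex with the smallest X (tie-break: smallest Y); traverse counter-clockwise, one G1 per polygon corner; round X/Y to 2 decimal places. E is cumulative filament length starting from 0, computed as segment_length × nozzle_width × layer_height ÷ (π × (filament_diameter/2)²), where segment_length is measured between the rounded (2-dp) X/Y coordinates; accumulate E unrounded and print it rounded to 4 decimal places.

At z = 13.8 mm: the 15×18.5 cube contributes its full rectangle. The outline is a single polygon with 4 vertices. Extrusion per mm of travel: 0.6 × 0.2 / (π × 0.875²) = 0.049890. Accumulating E over each segment gives final E = 3.3426.

G0 X0.00 Y0.00 Z13.80
G1 X15.00 Y0.00 E0.7484
G1 X15.00 Y18.50 E1.6713
G1 X0.00 Y18.50 E2.4197
G1 X0.00 Y0.00 E3.3426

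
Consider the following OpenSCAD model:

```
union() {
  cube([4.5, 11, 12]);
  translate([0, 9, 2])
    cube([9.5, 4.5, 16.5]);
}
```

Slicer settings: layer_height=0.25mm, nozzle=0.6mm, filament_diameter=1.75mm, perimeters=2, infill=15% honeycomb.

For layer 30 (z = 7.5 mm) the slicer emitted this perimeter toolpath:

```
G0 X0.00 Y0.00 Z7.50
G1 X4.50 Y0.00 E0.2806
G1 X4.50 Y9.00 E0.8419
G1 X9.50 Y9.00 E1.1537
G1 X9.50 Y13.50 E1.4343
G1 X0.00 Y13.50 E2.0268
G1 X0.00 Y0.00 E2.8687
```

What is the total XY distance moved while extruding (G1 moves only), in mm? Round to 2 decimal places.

Sum the Euclidean lengths of each G1 segment: total = 46.00 mm.

46.00 mm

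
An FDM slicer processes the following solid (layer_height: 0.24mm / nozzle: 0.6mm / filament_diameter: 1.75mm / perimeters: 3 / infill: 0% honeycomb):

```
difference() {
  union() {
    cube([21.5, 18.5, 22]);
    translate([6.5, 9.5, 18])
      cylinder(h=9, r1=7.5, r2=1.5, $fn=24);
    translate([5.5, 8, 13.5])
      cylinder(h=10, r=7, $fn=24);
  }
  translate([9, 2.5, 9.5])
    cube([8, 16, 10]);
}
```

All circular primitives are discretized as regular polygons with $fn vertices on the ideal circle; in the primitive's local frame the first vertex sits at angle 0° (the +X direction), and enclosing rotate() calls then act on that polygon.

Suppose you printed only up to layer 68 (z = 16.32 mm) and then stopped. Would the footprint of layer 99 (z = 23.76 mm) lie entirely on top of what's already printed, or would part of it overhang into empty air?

part overhangs

Compare the two slices. At z = 16.32: the cube (footprint 21.5×18.5) is included at this height (area 397.75 mm²); the cone at (6.5, 9.5) is not intersected at this z (z outside [18, 27]); the r=7 cylinder at (5.5, 8) contributes a regular 24-gon of circumradius 7 (area = (24/2)·7.000²·sin(360°/24) = 152.19 mm²); Merging all regions: the regions partially overlap — summed areas 549.94 mm² minus the doubly-counted overlap 143.69 mm² gives 406.24 mm² — area = 406.24 mm²; the cube at (9, 2.5) is present — its section is the full 8×16 rectangle (area 128.00 mm²); After the difference (first − rest): starting from that combined region (406.24 mm²), the 8×16 cube at (9, 2.5) lies inside it touching the edge (removes its full 128.00 mm²) — area = 278.24 mm². At z = 23.76: the cube is absent (z outside [0, 22]); the cone at (6.5, 9.5) contributes a regular 24-gon of circumradius 3.660 (interpolated between r1=7.5 and r2=1.5 at t=0.640) (area = (24/2)·3.660²·sin(360°/24) = 41.60 mm²); the cylinder at (5.5, 8) is not intersected at this z (z outside [13.5, 23.5]); Merging all regions: only the cone at (6.5, 9.5) is present, so the union is just that shape — area = 41.60 mm²; the cube at (9, 2.5) does not reach this height (z outside [9.5, 19.5]); Subtracting the remaining from the first: none of the subtracted shapes is present at this height, so the result so far is unchanged — area = 41.60 mm². Checking containment: at z = 23.76 the cross-section extends beyond the z = 16.32 cross-section by about 4.16 mm².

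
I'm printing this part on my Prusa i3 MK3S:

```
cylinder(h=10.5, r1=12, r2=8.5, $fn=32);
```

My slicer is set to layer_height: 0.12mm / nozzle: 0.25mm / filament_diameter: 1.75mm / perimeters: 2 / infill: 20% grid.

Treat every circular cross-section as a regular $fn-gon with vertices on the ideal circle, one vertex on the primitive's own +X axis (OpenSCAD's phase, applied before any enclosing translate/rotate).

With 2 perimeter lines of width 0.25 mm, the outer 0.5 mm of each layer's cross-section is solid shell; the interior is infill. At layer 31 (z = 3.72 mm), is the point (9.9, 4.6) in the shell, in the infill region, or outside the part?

outside

At z = 3.72 mm: the cone contributes a regular 32-gon of circumradius 10.760 (interpolated between r1=12 and r2=8.5 at t=0.354). Overall, the cross-section is a single solid region. The nearest boundary edge runs (9.94, 4.12)→(8.95, 5.98); distance from the point to it = 0.19 mm. The point is not inside any of the regions above, so it lies outside the cross-section (0.19 mm from the nearest boundary).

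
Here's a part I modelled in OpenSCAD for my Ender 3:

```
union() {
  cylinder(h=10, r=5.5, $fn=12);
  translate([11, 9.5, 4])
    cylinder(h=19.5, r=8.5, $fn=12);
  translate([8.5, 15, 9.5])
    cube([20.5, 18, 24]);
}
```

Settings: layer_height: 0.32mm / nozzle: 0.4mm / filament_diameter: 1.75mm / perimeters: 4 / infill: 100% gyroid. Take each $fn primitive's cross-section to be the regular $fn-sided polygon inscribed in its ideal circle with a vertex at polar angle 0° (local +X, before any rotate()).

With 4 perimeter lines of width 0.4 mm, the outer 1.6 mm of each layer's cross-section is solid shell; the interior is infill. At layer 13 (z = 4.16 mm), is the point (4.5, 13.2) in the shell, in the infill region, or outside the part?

shell

At z = 4.16 mm: the r=5.5 cylinder contributes a regular 12-gon of circumradius 5.5; the cylinder at (11, 9.5): section is a regular 12-gon, circumradius r=8.5; the cube at (8.5, 15) is absent (z outside [9.5, 33.5]); Merging all regions: the 2 present regions are separate (no shared area or edge), so areas and boundary lengths simply add and each stays a separate island — 2 connected regions. Overall, the cross-section has 2 separate islands. The nearest boundary edge runs (2.50, 9.50)→(3.64, 13.75); distance from the point to it = 0.97 mm. (Shell/infill is judged within the island containing the point — the largest one.) The point is inside the cross-section, 0.97 mm from the nearest boundary — within the 1.6 mm shell band (4 × 0.4).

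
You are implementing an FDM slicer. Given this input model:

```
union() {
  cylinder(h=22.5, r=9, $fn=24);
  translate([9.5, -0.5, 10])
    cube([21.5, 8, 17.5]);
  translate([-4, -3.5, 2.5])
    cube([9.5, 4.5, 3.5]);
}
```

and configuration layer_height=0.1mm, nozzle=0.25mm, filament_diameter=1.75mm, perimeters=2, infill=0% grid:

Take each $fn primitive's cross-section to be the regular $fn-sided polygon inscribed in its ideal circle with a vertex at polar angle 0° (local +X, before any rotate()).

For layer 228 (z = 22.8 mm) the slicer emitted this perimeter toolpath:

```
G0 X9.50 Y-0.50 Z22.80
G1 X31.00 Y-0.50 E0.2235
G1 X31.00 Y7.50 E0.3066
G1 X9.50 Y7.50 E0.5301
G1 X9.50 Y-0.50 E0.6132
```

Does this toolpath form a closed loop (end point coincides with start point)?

Start point (G0): (9.50, -0.50). End point (last G1): the path returns to the start — closed.

yes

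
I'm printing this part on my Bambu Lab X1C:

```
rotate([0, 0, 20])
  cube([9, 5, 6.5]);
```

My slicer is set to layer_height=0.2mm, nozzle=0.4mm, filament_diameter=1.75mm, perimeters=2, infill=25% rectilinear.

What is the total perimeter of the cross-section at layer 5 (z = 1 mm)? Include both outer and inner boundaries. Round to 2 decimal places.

At z = 1 mm: the cube (footprint 9×5) is included at this height (perimeter 28.00 mm); (rotated 20° about Z; rotation is an isometry so areas/perimeters/island counts are preserved). Overall, the cross-section is a single solid region. Total boundary length (outer) = 28.00 mm.

28.00 mm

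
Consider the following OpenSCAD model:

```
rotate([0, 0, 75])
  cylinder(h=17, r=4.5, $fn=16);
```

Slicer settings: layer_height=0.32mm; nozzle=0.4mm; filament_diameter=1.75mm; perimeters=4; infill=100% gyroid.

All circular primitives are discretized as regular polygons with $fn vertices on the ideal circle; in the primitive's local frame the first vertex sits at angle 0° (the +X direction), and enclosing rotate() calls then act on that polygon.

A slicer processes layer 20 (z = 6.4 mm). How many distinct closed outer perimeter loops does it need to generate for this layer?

At z = 6.4 mm: the r=4.5 cylinder contributes a regular 16-gon of circumradius 4.5; (rotated 75° about Z; rotation is an isometry so areas/perimeters/island counts are preserved). The result has 1 disconnected region.

1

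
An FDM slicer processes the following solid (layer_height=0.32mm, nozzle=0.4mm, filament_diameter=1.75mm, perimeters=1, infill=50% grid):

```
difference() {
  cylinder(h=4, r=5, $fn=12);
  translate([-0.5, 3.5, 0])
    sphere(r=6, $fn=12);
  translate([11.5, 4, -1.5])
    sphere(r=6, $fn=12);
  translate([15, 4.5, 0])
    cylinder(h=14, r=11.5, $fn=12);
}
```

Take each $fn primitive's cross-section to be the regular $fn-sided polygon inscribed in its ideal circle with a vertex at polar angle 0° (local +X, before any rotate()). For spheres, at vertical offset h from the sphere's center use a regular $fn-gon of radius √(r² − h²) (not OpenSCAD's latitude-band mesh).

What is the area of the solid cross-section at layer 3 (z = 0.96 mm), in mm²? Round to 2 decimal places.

22.92 mm²

At z = 0.96 mm: the r=5 cylinder contributes a regular 12-gon of circumradius 5 (area = (12/2)·5.000²·sin(360°/12) = 75.00 mm²); the r=6 sphere at (-0.5, 3.5) slices to a regular 12-gon of circumradius 5.923 (√(r²−h²) with h=0.96 from center) (area = (12/2)·5.923²·sin(360°/12) = 105.24 mm²); the sphere at (11.5, 4): section is a regular 12-gon, circumradius = √(r²−h²) = √(6²−2.46²) = 5.473 (area = (12/2)·5.473²·sin(360°/12) = 89.85 mm²); the r=11.5 cylinder at (15, 4.5) gives a regular 12-gon of circumradius 11.5 (constant along its height) (area = (12/2)·11.500²·sin(360°/12) = 396.75 mm²); Subtracting the remaining from the first: starting from the r=5 cylinder (75.00 mm²), the r=6 sphere at (-0.5, 3.5) partially overlaps it — only the 51.79 mm² overlap (of its 105.24 mm²) is removed, clipping the outline; the r=6 sphere at (11.5, 4) misses the remaining region (no effect); the r=11.5 cylinder at (15, 4.5) partially overlaps it — only the 0.29 mm² overlap (of its 396.75 mm²) is removed, clipping the outline — area = 22.92 mm². Overall, the cross-section is a single solid region. Net area = 22.92 mm².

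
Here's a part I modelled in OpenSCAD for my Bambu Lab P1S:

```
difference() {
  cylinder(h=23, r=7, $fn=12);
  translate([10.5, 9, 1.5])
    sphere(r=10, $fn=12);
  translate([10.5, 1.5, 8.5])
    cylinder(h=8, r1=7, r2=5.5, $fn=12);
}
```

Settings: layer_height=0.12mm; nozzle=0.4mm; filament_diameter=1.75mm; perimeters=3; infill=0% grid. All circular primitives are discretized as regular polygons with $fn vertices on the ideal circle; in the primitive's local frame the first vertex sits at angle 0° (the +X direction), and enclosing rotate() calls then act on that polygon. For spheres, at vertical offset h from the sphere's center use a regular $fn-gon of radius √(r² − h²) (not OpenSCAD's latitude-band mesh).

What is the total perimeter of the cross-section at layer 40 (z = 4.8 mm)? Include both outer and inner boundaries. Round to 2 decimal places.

At z = 4.8 mm: the r=7 cylinder contributes a regular 12-gon of circumradius 7 (perimeter = 2·12·7.000·sin(180°/12) = 43.48 mm); the r=10 sphere at (10.5, 9) slices to a regular 12-gon of circumradius 9.440 (√(r²−h²) with h=3.3 from center) (perimeter = 2·12·9.440·sin(180°/12) = 58.64 mm); the cone at (10.5, 1.5) does not reach this height (z outside [8.5, 16.5]); After the difference (first − rest): starting from the r=7 cylinder, the r=10 sphere at (10.5, 9) partially overlaps it — only the 12.24 mm² overlap (of its 267.33 mm²) is removed, clipping the outline — boundary = 43.29 mm. Overall, the cross-section is a single solid region. Total boundary length (outer) = 43.29 mm.

43.29 mm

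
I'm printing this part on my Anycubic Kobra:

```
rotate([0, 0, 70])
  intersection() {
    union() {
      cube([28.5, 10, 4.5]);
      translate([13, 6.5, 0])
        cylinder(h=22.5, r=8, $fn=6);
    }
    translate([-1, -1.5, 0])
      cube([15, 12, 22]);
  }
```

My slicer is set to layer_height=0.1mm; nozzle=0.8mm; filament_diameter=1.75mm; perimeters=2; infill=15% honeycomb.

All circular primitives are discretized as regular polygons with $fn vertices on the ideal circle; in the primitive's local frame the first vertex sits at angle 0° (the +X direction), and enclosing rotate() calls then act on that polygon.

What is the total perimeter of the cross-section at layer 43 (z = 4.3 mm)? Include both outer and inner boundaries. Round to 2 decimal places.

At z = 4.3 mm: the 28.5×10 cube contributes its full rectangle (perimeter 77.00 mm); the r=8 cylinder at (13, 6.5) contributes a regular 6-gon of circumradius 8 (perimeter = 2·6·8.000·sin(180°/6) = 48.00 mm); Combining (union): the regions partially overlap (shared area 128.53 mm²), so the edge portions inside another operand are dropped and the merged outline is re-measured after clipping — boundary = 81.45 mm; the 15×12 cube at (-1, -1.5) contributes its full rectangle (perimeter 54.00 mm); Taking the intersection: the 15×12 cube at (-1, -1.5) partially overlaps the result so far; clipping to the common part keeps 145.61 mm² — boundary = 49.46 mm; (whole slice rotated 70° about Z — lengths, areas and connectivity unchanged). Overall, the cross-section is a single solid region. Total boundary length (outer) = 49.46 mm.

49.46 mm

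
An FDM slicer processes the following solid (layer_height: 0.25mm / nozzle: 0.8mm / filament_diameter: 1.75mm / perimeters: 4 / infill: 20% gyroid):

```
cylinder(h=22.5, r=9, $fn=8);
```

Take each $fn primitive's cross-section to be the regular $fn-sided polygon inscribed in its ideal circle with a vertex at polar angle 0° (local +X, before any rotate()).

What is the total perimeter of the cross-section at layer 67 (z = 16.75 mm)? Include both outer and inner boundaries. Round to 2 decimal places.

55.11 mm

At z = 16.75 mm: the r=9 cylinder contributes a regular 8-gon of circumradius 9 (perimeter = 2·8·9.000·sin(180°/8) = 55.11 mm). Overall, the cross-section is a single solid region. Total boundary length (outer) = 55.11 mm.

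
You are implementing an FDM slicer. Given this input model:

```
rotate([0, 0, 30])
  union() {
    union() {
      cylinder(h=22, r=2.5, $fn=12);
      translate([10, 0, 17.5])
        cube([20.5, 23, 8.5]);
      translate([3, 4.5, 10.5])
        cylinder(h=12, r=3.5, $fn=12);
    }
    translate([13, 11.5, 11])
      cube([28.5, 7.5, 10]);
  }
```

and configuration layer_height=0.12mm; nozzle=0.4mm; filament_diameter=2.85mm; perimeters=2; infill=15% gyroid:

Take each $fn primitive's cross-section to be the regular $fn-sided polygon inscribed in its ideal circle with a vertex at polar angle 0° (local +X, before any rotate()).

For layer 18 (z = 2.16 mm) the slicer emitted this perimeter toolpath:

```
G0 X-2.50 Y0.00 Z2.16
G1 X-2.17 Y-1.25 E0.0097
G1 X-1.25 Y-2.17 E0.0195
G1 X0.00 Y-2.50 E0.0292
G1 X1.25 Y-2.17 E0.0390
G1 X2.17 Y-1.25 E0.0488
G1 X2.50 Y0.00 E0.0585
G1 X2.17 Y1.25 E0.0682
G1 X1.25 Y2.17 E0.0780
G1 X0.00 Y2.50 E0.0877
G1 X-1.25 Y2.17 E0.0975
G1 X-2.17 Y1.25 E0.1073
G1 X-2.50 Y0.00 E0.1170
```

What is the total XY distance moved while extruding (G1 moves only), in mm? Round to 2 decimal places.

15.55 mm

Sum the Euclidean lengths of each G1 segment: total = 15.55 mm.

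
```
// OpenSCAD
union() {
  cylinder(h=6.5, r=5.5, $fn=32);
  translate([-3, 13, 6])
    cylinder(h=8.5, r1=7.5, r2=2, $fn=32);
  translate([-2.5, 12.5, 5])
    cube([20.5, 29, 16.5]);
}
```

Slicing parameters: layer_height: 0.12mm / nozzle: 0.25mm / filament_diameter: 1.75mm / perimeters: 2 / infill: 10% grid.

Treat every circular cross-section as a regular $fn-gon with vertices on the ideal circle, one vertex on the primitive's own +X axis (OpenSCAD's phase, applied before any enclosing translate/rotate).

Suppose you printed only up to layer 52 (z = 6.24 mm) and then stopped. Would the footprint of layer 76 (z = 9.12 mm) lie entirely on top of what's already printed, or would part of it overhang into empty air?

Compare the two slices. At z = 6.24: the r=5.5 cylinder gives a regular 32-gon of circumradius 5.5 (constant along its height) (area = (32/2)·5.500²·sin(360°/32) = 94.42 mm²); the cone at (-3, 13): at t=0.028 of its height the radius interpolates to r₁+(r₂−r₁)t = 7.345, giving a regular 32-gon of that circumradius (area = (32/2)·7.345²·sin(360°/32) = 168.39 mm²); the 20.5×29 cube at (-2.5, 12.5) contributes its full rectangle (area 594.50 mm²); Merging all regions: the regions partially overlap — summed areas 857.31 mm² minus the doubly-counted overlap 41.85 mm² gives 815.46 mm² — area = 815.46 mm². At z = 9.12: the cylinder is absent (z outside [0, 6.5]); the cone at (-3, 13) (r1=7.5→r2=2) has section circumradius 5.481 here — a regular 32-gon (area = (32/2)·5.481²·sin(360°/32) = 93.78 mm²); the 20.5×29 cube at (-2.5, 12.5) contributes its full rectangle (area 594.50 mm²); Taking the union: the regions partially overlap — summed areas 688.28 mm² minus the doubly-counted overlap 23.19 mm² gives 665.08 mm² — area = 665.08 mm². Checking containment: the cross-section at z = 9.12 is a subset of the cross-section at z = 6.24.

entirely on top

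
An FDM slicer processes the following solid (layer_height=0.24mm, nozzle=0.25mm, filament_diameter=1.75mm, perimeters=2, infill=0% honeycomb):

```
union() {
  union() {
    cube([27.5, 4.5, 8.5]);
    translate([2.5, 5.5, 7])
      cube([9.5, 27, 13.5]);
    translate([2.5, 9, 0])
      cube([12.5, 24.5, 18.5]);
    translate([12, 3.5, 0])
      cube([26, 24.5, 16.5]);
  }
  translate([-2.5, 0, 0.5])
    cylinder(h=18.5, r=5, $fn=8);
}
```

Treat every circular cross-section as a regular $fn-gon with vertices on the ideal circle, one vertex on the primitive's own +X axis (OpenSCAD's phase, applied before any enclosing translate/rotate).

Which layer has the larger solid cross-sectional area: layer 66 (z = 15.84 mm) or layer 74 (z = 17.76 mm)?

Layer 66 (z = 15.84): the cube is not intersected at this z (z outside [0, 8.5]); the cube at (2.5, 5.5) is present — its section is the full 9.5×27 rectangle (area 256.50 mm²); the cube at (2.5, 9) (footprint 12.5×24.5) is included at this height (area 306.25 mm²); the cube at (12, 3.5) is present — its section is the full 26×24.5 rectangle (area 637.00 mm²); Taking the union: the regions partially overlap — summed areas 1199.75 mm² minus the doubly-counted overlap 280.25 mm² gives 919.50 mm² — area = 919.50 mm²; the r=5 cylinder at (-2.5, 0) contributes a regular 8-gon of circumradius 5 (area = (8/2)·5.000²·sin(360°/8) = 70.71 mm²); Taking the union: the 2 present regions are separate (no shared area or edge), so areas and boundary lengths simply add and each stays a separate island — area = 990.21 mm². So its area = 990.21 mm². Layer 74 (z = 17.76): the cube is not intersected at this z (z outside [0, 8.5]); the cube at (2.5, 5.5) is present — its section is the full 9.5×27 rectangle (area 256.50 mm²); the 12.5×24.5 cube at (2.5, 9) contributes its full rectangle (area 306.25 mm²); the cube at (12, 3.5) is not intersected at this z (z outside [0, 16.5]); Merging all regions: the regions partially overlap — summed areas 562.75 mm² minus the doubly-counted overlap 223.25 mm² gives 339.50 mm² — area = 339.50 mm²; the cylinder at (-2.5, 0): section is a regular 8-gon, circumradius r=5 (area = (8/2)·5.000²·sin(360°/8) = 70.71 mm²); Merging all regions: the 2 present regions are separate (no shared area or edge), so areas and boundary lengths simply add and each stays a separate island — area = 410.21 mm². So its area = 410.21 mm². Layer 66 is larger (990.21 vs 410.21 mm²).

layer 66 (z = 15.84 mm)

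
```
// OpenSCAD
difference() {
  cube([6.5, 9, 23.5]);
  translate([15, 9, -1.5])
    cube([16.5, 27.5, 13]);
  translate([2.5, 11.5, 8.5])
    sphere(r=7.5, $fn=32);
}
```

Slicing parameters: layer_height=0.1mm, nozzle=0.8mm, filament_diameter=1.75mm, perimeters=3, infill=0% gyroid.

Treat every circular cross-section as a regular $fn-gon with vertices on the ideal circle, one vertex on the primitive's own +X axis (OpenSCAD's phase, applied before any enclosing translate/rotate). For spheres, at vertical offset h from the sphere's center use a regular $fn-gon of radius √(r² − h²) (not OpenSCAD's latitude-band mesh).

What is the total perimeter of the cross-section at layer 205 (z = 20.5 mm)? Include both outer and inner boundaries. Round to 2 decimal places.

At z = 20.5 mm: the cube is present — its section is the full 6.5×9 rectangle (perimeter 31.00 mm); the cube at (15, 9) does not reach this height (z outside [-1.5, 11.5]); the sphere at (2.5, 11.5) is not intersected at this z (|z−center|=12.000 > r=7.5); Subtracting the remaining from the first: none of the subtracted shapes is present at this height, so the 6.5×9 cube is unchanged — boundary = 31.00 mm. Overall, the cross-section is a single solid region. Total boundary length (outer) = 31.00 mm.

31.00 mm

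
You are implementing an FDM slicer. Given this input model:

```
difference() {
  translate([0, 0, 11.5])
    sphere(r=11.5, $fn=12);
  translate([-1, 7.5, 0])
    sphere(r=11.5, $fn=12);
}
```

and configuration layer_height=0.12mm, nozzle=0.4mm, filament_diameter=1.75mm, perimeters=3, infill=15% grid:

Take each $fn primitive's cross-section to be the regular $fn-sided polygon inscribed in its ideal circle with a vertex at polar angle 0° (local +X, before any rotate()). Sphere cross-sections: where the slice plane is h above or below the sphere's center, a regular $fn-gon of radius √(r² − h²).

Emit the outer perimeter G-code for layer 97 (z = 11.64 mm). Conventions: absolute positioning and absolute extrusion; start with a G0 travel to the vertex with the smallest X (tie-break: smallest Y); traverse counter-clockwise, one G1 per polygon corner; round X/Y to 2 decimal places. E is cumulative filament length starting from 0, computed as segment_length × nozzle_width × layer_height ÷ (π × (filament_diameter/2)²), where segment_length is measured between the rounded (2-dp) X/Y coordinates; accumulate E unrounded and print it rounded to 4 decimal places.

G0 X-11.50 Y0.00 Z11.64
G1 X-9.96 Y-5.75 E0.1188
G1 X-5.75 Y-9.96 E0.2376
G1 X0.00 Y-11.50 E0.3564
G1 X5.75 Y-9.96 E0.4752
G1 X9.96 Y-5.75 E0.5940
G1 X11.50 Y0.00 E0.7128
G1 X9.96 Y5.75 E0.8316
G1 X5.75 Y9.96 E0.9504
G1 X0.00 Y11.50 E1.0692
G1 X-5.75 Y9.96 E1.1880
G1 X-9.96 Y5.75 E1.3068
G1 X-11.50 Y0.00 E1.4256

At z = 11.64 mm: the r=11.5 sphere contributes a regular 12-gon of circumradius √(11.5²−0.14²) = 11.499; the sphere at (-1, 7.5) does not reach this height (|z−center|=11.640 > r=11.5); Subtracting the remaining from the first: none of the subtracted shapes is present at this height, so the r=11.5 sphere is unchanged — 1 connected region. The outline is a single polygon with 12 vertices. Extrusion per mm of travel: 0.4 × 0.12 / (π × 0.875²) = 0.019956. Accumulating E over each segment gives final E = 1.4256.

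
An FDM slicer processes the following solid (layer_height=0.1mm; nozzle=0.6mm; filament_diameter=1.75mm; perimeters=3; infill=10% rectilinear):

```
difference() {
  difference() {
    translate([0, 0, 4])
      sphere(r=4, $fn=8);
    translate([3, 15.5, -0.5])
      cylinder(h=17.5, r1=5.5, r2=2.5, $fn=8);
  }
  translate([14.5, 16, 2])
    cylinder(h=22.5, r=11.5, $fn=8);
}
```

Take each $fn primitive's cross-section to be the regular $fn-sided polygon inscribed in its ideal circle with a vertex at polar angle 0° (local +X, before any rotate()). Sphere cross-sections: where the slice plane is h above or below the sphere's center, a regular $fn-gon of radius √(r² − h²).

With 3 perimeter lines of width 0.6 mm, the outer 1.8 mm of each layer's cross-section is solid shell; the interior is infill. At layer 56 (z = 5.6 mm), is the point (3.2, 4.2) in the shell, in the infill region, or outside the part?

At z = 5.6 mm: the r=4 sphere contributes a regular 8-gon of circumradius √(4²−1.6²) = 3.666; the cone at (3, 15.5) contributes a regular 8-gon of circumradius 4.454 (interpolated between r1=5.5 and r2=2.5 at t=0.349); Subtracting the remaining from the first: starting from the r=4 sphere, the cone at (3, 15.5) misses the remaining region (no effect) — 1 connected region; the r=11.5 cylinder at (14.5, 16) gives a regular 8-gon of circumradius 11.5 (constant along its height); Subtracting the remaining from the first: starting from the result so far, the r=11.5 cylinder at (14.5, 16) misses the remaining region (no effect) — 1 connected region. Overall, the cross-section is a single solid region. The nearest boundary edge runs (0.00, 3.67)→(2.59, 2.59); distance from the point to it = 1.72 mm. The point is not inside any of the regions above, so it lies outside the cross-section (1.72 mm from the nearest boundary).

outside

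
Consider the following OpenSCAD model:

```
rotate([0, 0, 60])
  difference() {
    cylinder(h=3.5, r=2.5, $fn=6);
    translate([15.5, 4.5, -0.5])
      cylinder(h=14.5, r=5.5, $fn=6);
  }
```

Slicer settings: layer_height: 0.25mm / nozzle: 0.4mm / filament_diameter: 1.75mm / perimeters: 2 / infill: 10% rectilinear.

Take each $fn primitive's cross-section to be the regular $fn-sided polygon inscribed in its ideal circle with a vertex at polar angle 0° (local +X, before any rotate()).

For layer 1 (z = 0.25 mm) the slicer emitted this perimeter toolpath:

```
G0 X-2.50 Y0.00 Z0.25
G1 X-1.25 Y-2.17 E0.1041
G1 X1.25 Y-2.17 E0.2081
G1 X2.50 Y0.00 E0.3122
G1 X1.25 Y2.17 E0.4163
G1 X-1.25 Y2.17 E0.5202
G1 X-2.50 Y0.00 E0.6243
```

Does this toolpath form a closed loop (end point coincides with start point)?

Start point (G0): (-2.50, 0.00). End point (last G1): the path returns to the start — closed.

yes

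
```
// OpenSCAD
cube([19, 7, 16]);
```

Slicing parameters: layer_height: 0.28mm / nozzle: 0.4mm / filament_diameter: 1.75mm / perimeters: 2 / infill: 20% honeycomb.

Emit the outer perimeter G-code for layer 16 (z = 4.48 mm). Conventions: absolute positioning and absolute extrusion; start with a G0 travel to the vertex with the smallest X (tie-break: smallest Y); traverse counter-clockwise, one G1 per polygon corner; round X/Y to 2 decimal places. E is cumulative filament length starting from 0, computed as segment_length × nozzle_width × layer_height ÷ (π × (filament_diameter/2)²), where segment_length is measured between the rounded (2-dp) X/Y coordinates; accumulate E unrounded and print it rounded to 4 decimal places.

At z = 4.48 mm: the 19×7 cube contributes its full rectangle. The outline is a single polygon with 4 vertices. Extrusion per mm of travel: 0.4 × 0.28 / (π × 0.875²) = 0.046564. Accumulating E over each segment gives final E = 2.4213.

G0 X0.00 Y0.00 Z4.48
G1 X19.00 Y0.00 E0.8847
G1 X19.00 Y7.00 E1.2107
G1 X0.00 Y7.00 E2.0954
G1 X0.00 Y0.00 E2.4213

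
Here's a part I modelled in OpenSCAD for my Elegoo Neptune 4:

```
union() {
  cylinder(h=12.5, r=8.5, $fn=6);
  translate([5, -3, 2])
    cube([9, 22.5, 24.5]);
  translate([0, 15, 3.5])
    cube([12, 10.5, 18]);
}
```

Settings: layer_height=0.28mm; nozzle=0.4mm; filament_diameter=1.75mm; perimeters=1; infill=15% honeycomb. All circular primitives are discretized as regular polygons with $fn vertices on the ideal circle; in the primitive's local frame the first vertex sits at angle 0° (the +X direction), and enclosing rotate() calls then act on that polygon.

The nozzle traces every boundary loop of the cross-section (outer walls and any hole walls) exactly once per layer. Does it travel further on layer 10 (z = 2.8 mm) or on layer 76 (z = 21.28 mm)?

Layer 10 (z = 2.8): the r=8.5 cylinder gives a regular 6-gon of circumradius 8.5 (constant along its height) (perimeter = 2·6·8.500·sin(180°/6) = 51.00 mm); the 9×22.5 cube at (5, -3) contributes its full rectangle (perimeter 63.00 mm); the cube at (0, 15) is absent (z outside [3.5, 21.5]); Taking the union: the regions partially overlap (shared area 18.51 mm²), so the edge portions inside another operand are dropped and the merged outline is re-measured after clipping — boundary = 92.71 mm. So its perimeter = 92.71 mm. Layer 76 (z = 21.28): the cylinder does not reach this height (z outside [0, 12.5]); the 9×22.5 cube at (5, -3) contributes its full rectangle (perimeter 63.00 mm); the cube at (0, 15) is present — its section is the full 12×10.5 rectangle (perimeter 45.00 mm); Taking the union: the regions partially overlap (shared area 31.50 mm²), so the edge portions inside another operand are dropped and the merged outline is re-measured after clipping — boundary = 85.00 mm. So its perimeter = 85.00 mm. Layer 10 is larger (92.71 vs 85.00 mm).

layer 10 (z = 2.8 mm)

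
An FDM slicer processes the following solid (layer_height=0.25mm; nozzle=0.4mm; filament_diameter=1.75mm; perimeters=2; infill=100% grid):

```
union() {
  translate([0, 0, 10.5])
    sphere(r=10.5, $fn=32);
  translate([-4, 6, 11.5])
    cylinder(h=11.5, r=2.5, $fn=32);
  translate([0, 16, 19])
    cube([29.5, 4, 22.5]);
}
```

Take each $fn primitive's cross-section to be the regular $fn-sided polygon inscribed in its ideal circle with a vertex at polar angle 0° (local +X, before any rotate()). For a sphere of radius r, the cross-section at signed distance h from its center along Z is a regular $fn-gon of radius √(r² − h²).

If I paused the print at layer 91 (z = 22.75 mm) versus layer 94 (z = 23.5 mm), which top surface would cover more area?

Layer 91 (z = 22.75): the sphere is absent (|z−center|=12.250 > r=10.5); the cylinder at (-4, 6): section is a regular 32-gon, circumradius r=2.5 (area = (32/2)·2.500²·sin(360°/32) = 19.51 mm²); the 29.5×4 cube at (0, 16) contributes its full rectangle (area 118.00 mm²); Combining (union): the 2 present regions are separate (no shared area or edge), so areas and boundary lengths simply add and each stays a separate island — area = 137.51 mm². So its area = 137.51 mm². Layer 94 (z = 23.5): the sphere is not intersected at this z (|z−center|=13.000 > r=10.5); the cylinder at (-4, 6) is not intersected at this z (z outside [11.5, 23]); the cube at (0, 16) (footprint 29.5×4) is included at this height (area 118.00 mm²); Merging all regions: only the 29.5×4 cube at (0, 16) is present, so the union is just that shape — area = 118.00 mm². So its area = 118.00 mm². Layer 91 is larger (137.51 vs 118.00 mm²).

layer 91 (z = 22.75 mm)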